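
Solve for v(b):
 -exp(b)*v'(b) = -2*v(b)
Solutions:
 v(b) = C1*exp(-2*exp(-b))


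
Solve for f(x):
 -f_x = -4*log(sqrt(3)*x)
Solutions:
 f(x) = C1 + 4*x*log(x) - 4*x + x*log(9)


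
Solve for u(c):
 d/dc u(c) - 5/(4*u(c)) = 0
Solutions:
 u(c) = -sqrt(C1 + 10*c)/2
 u(c) = sqrt(C1 + 10*c)/2


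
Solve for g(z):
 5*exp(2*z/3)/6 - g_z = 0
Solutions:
 g(z) = C1 + 5*exp(2*z/3)/4


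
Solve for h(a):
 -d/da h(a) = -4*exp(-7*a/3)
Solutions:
 h(a) = C1 - 12*exp(-7*a/3)/7


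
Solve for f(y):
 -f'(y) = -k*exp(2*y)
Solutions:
 f(y) = C1 + k*exp(2*y)/2


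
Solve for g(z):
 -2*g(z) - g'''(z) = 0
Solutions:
 g(z) = C3*exp(-2^(1/3)*z) + (C1*sin(2^(1/3)*sqrt(3)*z/2) + C2*cos(2^(1/3)*sqrt(3)*z/2))*exp(2^(1/3)*z/2)


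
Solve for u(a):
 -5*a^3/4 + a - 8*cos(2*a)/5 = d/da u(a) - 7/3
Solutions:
 u(a) = C1 - 5*a^4/16 + a^2/2 + 7*a/3 - 8*sin(a)*cos(a)/5


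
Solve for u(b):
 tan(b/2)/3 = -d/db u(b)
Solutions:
 u(b) = C1 + 2*log(cos(b/2))/3


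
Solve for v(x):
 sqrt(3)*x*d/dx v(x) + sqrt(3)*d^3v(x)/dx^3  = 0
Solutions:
 v(x) = C1 + Integral(C2*airyai(-x) + C3*airybi(-x), x)


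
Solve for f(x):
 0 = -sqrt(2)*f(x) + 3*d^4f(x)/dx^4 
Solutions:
 f(x) = C1*exp(-2^(1/8)*3^(3/4)*x/3) + C2*exp(2^(1/8)*3^(3/4)*x/3) + C3*sin(2^(1/8)*3^(3/4)*x/3) + C4*cos(2^(1/8)*3^(3/4)*x/3)


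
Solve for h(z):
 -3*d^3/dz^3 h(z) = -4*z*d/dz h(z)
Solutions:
 h(z) = C1 + Integral(C2*airyai(6^(2/3)*z/3) + C3*airybi(6^(2/3)*z/3), z)


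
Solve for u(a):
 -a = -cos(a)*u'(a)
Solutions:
 u(a) = C1 + Integral(a/cos(a), a)


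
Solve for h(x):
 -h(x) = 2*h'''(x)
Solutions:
 h(x) = C3*exp(-2^(2/3)*x/2) + (C1*sin(2^(2/3)*sqrt(3)*x/4) + C2*cos(2^(2/3)*sqrt(3)*x/4))*exp(2^(2/3)*x/4)


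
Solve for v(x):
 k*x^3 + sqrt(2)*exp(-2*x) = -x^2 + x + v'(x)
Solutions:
 v(x) = C1 + k*x^4/4 + x^3/3 - x^2/2 - sqrt(2)*exp(-2*x)/2


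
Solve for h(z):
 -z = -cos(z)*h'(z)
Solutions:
 h(z) = C1 + Integral(z/cos(z), z)


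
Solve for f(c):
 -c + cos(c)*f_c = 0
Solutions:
 f(c) = C1 + Integral(c/cos(c), c)


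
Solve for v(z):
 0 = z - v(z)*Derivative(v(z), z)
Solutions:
 v(z) = -sqrt(C1 + z^2)
 v(z) = sqrt(C1 + z^2)


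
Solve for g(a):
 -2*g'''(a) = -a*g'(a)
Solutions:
 g(a) = C1 + Integral(C2*airyai(2^(2/3)*a/2) + C3*airybi(2^(2/3)*a/2), a)


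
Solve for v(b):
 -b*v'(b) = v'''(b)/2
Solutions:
 v(b) = C1 + Integral(C2*airyai(-2^(1/3)*b) + C3*airybi(-2^(1/3)*b), b)


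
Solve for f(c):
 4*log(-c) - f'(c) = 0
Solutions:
 f(c) = C1 + 4*c*log(-c) - 4*c


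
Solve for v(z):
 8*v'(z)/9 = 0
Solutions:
 v(z) = C1


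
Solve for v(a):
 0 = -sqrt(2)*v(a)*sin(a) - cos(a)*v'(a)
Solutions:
 v(a) = C1*cos(a)^(sqrt(2))


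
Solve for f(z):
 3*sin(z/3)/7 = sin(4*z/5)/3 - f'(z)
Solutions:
 f(z) = C1 + 9*cos(z/3)/7 - 5*cos(4*z/5)/12


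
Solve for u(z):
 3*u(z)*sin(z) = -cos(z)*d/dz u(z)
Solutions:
 u(z) = C1*cos(z)^3


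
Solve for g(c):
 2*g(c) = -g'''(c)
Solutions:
 g(c) = C3*exp(-2^(1/3)*c) + (C1*sin(2^(1/3)*sqrt(3)*c/2) + C2*cos(2^(1/3)*sqrt(3)*c/2))*exp(2^(1/3)*c/2)


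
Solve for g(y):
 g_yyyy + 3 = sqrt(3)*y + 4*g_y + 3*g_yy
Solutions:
 g(y) = C1 + C2*exp(-y*((sqrt(3) + 2)^(-1/3) + (sqrt(3) + 2)^(1/3))/2)*sin(sqrt(3)*y*(-(sqrt(3) + 2)^(1/3) + (sqrt(3) + 2)^(-1/3))/2) + C3*exp(-y*((sqrt(3) + 2)^(-1/3) + (sqrt(3) + 2)^(1/3))/2)*cos(sqrt(3)*y*(-(sqrt(3) + 2)^(1/3) + (sqrt(3) + 2)^(-1/3))/2) + C4*exp(y*((sqrt(3) + 2)^(-1/3) + (sqrt(3) + 2)^(1/3))) - sqrt(3)*y^2/8 + 3*sqrt(3)*y/16 + 3*y/4


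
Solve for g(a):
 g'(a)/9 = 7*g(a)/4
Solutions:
 g(a) = C1*exp(63*a/4)


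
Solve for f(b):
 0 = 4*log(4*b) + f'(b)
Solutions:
 f(b) = C1 - 4*b*log(b) - b*log(256) + 4*b


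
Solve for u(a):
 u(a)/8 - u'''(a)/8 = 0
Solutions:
 u(a) = C3*exp(a) + (C1*sin(sqrt(3)*a/2) + C2*cos(sqrt(3)*a/2))*exp(-a/2)


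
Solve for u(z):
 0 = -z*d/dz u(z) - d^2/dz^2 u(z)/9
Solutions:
 u(z) = C1 + C2*erf(3*sqrt(2)*z/2)


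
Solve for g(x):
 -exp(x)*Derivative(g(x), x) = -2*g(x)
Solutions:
 g(x) = C1*exp(-2*exp(-x))


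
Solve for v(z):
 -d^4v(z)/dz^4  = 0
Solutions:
 v(z) = C1 + C2*z + C3*z^2 + C4*z^3


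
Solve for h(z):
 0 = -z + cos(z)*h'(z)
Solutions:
 h(z) = C1 + Integral(z/cos(z), z)


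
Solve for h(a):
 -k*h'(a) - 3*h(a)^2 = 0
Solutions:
 h(a) = k/(C1*k + 3*a)


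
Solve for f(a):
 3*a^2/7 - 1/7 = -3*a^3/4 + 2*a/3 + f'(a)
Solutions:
 f(a) = C1 + 3*a^4/16 + a^3/7 - a^2/3 - a/7


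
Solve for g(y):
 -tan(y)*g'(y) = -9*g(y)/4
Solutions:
 g(y) = C1*sin(y)^(9/4)


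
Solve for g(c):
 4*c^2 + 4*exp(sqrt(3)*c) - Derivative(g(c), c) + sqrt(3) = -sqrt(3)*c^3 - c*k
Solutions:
 g(c) = C1 + sqrt(3)*c^4/4 + 4*c^3/3 + c^2*k/2 + sqrt(3)*c + 4*sqrt(3)*exp(sqrt(3)*c)/3


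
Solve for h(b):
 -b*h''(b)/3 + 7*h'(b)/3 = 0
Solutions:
 h(b) = C1 + C2*b^8


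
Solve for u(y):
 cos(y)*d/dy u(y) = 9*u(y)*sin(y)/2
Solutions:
 u(y) = C1/cos(y)^(9/2)


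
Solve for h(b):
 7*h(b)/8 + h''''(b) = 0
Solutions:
 h(b) = (C1*sin(2^(3/4)*7^(1/4)*b/4) + C2*cos(2^(3/4)*7^(1/4)*b/4))*exp(-2^(3/4)*7^(1/4)*b/4) + (C3*sin(2^(3/4)*7^(1/4)*b/4) + C4*cos(2^(3/4)*7^(1/4)*b/4))*exp(2^(3/4)*7^(1/4)*b/4)


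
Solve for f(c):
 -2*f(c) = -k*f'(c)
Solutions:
 f(c) = C1*exp(2*c/k)


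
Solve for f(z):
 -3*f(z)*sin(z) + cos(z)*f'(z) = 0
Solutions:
 f(z) = C1/cos(z)^3


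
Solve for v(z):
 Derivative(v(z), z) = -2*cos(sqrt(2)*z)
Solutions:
 v(z) = C1 - sqrt(2)*sin(sqrt(2)*z)


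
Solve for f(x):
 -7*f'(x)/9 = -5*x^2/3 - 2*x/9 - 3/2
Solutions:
 f(x) = C1 + 5*x^3/7 + x^2/7 + 27*x/14


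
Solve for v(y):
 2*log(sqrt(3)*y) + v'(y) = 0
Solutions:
 v(y) = C1 - 2*y*log(y) - y*log(3) + 2*y


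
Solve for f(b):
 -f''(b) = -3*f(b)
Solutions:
 f(b) = C1*exp(-sqrt(3)*b) + C2*exp(sqrt(3)*b)


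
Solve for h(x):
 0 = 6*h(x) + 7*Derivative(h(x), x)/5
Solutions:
 h(x) = C1*exp(-30*x/7)


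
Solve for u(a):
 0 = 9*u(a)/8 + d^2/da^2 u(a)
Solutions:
 u(a) = C1*sin(3*sqrt(2)*a/4) + C2*cos(3*sqrt(2)*a/4)


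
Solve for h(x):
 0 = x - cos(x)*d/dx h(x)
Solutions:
 h(x) = C1 + Integral(x/cos(x), x)


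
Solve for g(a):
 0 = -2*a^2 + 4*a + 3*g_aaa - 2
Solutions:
 g(a) = C1 + C2*a + C3*a^2 + a^5/90 - a^4/18 + a^3/9


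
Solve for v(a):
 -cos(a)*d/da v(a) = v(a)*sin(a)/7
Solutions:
 v(a) = C1*cos(a)^(1/7)


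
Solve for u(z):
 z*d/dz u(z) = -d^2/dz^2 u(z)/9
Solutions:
 u(z) = C1 + C2*erf(3*sqrt(2)*z/2)


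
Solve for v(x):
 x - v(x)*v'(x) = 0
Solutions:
 v(x) = -sqrt(C1 + x^2)
 v(x) = sqrt(C1 + x^2)


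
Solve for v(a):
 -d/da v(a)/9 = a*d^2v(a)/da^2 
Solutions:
 v(a) = C1 + C2*a^(8/9)


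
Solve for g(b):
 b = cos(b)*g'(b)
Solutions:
 g(b) = C1 + Integral(b/cos(b), b)


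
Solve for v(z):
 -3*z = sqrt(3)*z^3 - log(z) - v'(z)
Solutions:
 v(z) = C1 + sqrt(3)*z^4/4 + 3*z^2/2 - z*log(z) + z


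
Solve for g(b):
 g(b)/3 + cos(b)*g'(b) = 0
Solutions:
 g(b) = C1*(sin(b) - 1)^(1/6)/(sin(b) + 1)^(1/6)


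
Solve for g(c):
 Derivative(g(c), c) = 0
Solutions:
 g(c) = C1


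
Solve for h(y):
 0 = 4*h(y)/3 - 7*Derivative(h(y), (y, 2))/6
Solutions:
 h(y) = C1*exp(-2*sqrt(14)*y/7) + C2*exp(2*sqrt(14)*y/7)


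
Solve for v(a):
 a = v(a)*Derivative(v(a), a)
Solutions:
 v(a) = -sqrt(C1 + a^2)
 v(a) = sqrt(C1 + a^2)


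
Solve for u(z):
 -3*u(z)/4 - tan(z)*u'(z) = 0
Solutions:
 u(z) = C1/sin(z)^(3/4)


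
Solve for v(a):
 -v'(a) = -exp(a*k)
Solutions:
 v(a) = C1 + exp(a*k)/k


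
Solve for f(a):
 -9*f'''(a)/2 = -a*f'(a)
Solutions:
 f(a) = C1 + Integral(C2*airyai(6^(1/3)*a/3) + C3*airybi(6^(1/3)*a/3), a)


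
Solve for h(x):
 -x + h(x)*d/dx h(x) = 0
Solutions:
 h(x) = -sqrt(C1 + x^2)
 h(x) = sqrt(C1 + x^2)


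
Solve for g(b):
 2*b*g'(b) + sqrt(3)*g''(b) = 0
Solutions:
 g(b) = C1 + C2*erf(3^(3/4)*b/3)


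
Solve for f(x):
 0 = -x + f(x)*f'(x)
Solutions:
 f(x) = -sqrt(C1 + x^2)
 f(x) = sqrt(C1 + x^2)


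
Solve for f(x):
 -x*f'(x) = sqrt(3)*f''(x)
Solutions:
 f(x) = C1 + C2*erf(sqrt(2)*3^(3/4)*x/6)


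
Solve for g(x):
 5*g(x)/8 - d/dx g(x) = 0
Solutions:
 g(x) = C1*exp(5*x/8)


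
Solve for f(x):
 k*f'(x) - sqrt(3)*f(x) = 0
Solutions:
 f(x) = C1*exp(sqrt(3)*x/k)


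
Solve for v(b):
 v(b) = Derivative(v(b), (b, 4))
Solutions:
 v(b) = C1*exp(-b) + C2*exp(b) + C3*sin(b) + C4*cos(b)


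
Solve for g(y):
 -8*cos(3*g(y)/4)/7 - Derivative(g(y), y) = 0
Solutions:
 8*y/7 - 2*log(sin(3*g(y)/4) - 1)/3 + 2*log(sin(3*g(y)/4) + 1)/3 = C1


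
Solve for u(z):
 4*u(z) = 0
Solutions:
 u(z) = 0


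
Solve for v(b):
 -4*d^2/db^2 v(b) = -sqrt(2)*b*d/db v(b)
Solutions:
 v(b) = C1 + C2*erfi(2^(3/4)*b/4)


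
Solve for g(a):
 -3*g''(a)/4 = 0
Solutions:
 g(a) = C1 + C2*a


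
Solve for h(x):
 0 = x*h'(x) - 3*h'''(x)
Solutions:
 h(x) = C1 + Integral(C2*airyai(3^(2/3)*x/3) + C3*airybi(3^(2/3)*x/3), x)


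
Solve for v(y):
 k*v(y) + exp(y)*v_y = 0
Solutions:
 v(y) = C1*exp(k*exp(-y))


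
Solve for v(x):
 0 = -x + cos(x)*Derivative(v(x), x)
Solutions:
 v(x) = C1 + Integral(x/cos(x), x)


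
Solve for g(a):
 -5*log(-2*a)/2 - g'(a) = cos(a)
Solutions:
 g(a) = C1 - 5*a*log(-a)/2 - 5*a*log(2)/2 + 5*a/2 - sin(a)


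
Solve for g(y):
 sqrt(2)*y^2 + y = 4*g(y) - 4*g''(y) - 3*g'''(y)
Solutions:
 g(y) = C1*exp(-y*(8*2^(2/3)/(9*sqrt(537) + 211)^(1/3) + 8 + 2^(1/3)*(9*sqrt(537) + 211)^(1/3))/18)*sin(2^(1/3)*sqrt(3)*y*(-(9*sqrt(537) + 211)^(1/3) + 8*2^(1/3)/(9*sqrt(537) + 211)^(1/3))/18) + C2*exp(-y*(8*2^(2/3)/(9*sqrt(537) + 211)^(1/3) + 8 + 2^(1/3)*(9*sqrt(537) + 211)^(1/3))/18)*cos(2^(1/3)*sqrt(3)*y*(-(9*sqrt(537) + 211)^(1/3) + 8*2^(1/3)/(9*sqrt(537) + 211)^(1/3))/18) + C3*exp(y*(-4 + 8*2^(2/3)/(9*sqrt(537) + 211)^(1/3) + 2^(1/3)*(9*sqrt(537) + 211)^(1/3))/9) + sqrt(2)*y^2/4 + y/4 + sqrt(2)/2


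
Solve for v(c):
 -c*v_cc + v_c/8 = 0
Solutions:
 v(c) = C1 + C2*c^(9/8)


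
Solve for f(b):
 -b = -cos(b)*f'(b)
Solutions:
 f(b) = C1 + Integral(b/cos(b), b)


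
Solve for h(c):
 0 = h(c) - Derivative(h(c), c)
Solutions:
 h(c) = C1*exp(c)


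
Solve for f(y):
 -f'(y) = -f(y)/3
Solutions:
 f(y) = C1*exp(y/3)


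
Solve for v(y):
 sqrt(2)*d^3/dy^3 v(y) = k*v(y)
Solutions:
 v(y) = C1*exp(2^(5/6)*k^(1/3)*y/2) + C2*exp(2^(5/6)*k^(1/3)*y*(-1 + sqrt(3)*I)/4) + C3*exp(-2^(5/6)*k^(1/3)*y*(1 + sqrt(3)*I)/4)


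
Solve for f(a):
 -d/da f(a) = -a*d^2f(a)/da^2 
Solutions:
 f(a) = C1 + C2*a^2


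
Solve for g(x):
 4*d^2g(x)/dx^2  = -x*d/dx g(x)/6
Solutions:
 g(x) = C1 + C2*erf(sqrt(3)*x/12)


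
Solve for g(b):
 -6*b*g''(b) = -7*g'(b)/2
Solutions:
 g(b) = C1 + C2*b^(19/12)


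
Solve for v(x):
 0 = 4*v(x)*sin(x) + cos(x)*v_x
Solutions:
 v(x) = C1*cos(x)^4


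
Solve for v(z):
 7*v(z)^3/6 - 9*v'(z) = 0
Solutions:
 v(z) = -3*sqrt(3)*sqrt(-1/(C1 + 7*z))
 v(z) = 3*sqrt(3)*sqrt(-1/(C1 + 7*z))


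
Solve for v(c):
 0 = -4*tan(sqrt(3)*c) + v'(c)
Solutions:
 v(c) = C1 - 4*sqrt(3)*log(cos(sqrt(3)*c))/3


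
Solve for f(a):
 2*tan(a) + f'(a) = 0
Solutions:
 f(a) = C1 + 2*log(cos(a))


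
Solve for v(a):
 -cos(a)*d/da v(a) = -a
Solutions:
 v(a) = C1 + Integral(a/cos(a), a)


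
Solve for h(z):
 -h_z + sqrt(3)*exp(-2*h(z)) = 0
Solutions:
 h(z) = log(-sqrt(C1 + 2*sqrt(3)*z))
 h(z) = log(C1 + 2*sqrt(3)*z)/2


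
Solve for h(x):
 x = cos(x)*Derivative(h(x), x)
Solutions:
 h(x) = C1 + Integral(x/cos(x), x)


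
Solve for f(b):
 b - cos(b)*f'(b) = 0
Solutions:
 f(b) = C1 + Integral(b/cos(b), b)


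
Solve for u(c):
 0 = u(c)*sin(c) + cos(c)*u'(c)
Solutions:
 u(c) = C1*cos(c)


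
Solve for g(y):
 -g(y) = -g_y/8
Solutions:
 g(y) = C1*exp(8*y)


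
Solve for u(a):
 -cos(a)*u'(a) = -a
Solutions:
 u(a) = C1 + Integral(a/cos(a), a)


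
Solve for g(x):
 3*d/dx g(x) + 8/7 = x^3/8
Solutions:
 g(x) = C1 + x^4/96 - 8*x/21


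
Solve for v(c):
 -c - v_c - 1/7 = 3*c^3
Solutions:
 v(c) = C1 - 3*c^4/4 - c^2/2 - c/7


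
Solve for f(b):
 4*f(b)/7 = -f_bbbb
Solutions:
 f(b) = (C1*sin(7^(3/4)*b/7) + C2*cos(7^(3/4)*b/7))*exp(-7^(3/4)*b/7) + (C3*sin(7^(3/4)*b/7) + C4*cos(7^(3/4)*b/7))*exp(7^(3/4)*b/7)


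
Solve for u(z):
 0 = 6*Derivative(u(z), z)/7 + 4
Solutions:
 u(z) = C1 - 14*z/3


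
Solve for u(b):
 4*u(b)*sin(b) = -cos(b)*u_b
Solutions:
 u(b) = C1*cos(b)^4


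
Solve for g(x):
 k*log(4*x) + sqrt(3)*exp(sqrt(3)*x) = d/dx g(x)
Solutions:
 g(x) = C1 + k*x*log(x) + k*x*(-1 + 2*log(2)) + exp(sqrt(3)*x)


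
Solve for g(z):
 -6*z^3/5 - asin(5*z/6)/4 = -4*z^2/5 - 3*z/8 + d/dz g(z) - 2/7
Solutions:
 g(z) = C1 - 3*z^4/10 + 4*z^3/15 + 3*z^2/16 - z*asin(5*z/6)/4 + 2*z/7 - sqrt(36 - 25*z^2)/20


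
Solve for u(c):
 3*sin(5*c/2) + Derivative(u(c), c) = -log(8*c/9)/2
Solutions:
 u(c) = C1 - c*log(c)/2 - 3*c*log(2)/2 + c/2 + c*log(3) + 6*cos(5*c/2)/5


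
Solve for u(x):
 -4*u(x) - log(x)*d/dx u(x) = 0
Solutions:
 u(x) = C1*exp(-4*li(x))


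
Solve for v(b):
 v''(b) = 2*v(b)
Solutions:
 v(b) = C1*exp(-sqrt(2)*b) + C2*exp(sqrt(2)*b)


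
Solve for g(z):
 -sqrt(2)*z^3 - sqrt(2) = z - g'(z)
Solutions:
 g(z) = C1 + sqrt(2)*z^4/4 + z^2/2 + sqrt(2)*z


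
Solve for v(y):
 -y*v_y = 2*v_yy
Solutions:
 v(y) = C1 + C2*erf(y/2)


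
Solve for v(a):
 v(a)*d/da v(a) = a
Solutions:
 v(a) = -sqrt(C1 + a^2)
 v(a) = sqrt(C1 + a^2)


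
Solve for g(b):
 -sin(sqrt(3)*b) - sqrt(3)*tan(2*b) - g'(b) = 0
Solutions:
 g(b) = C1 + sqrt(3)*log(cos(2*b))/2 + sqrt(3)*cos(sqrt(3)*b)/3


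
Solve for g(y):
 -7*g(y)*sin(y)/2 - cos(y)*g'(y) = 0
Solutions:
 g(y) = C1*cos(y)^(7/2)


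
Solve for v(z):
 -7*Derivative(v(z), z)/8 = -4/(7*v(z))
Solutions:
 v(z) = -sqrt(C1 + 64*z)/7
 v(z) = sqrt(C1 + 64*z)/7


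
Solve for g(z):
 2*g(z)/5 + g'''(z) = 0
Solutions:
 g(z) = C3*exp(-2^(1/3)*5^(2/3)*z/5) + (C1*sin(2^(1/3)*sqrt(3)*5^(2/3)*z/10) + C2*cos(2^(1/3)*sqrt(3)*5^(2/3)*z/10))*exp(2^(1/3)*5^(2/3)*z/10)


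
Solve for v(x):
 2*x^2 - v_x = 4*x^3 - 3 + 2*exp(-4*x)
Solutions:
 v(x) = C1 - x^4 + 2*x^3/3 + 3*x + exp(-4*x)/2


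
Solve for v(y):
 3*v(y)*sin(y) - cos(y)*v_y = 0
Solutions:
 v(y) = C1/cos(y)^3


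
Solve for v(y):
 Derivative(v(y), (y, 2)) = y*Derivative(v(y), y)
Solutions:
 v(y) = C1 + C2*erfi(sqrt(2)*y/2)


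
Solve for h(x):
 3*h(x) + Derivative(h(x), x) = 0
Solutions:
 h(x) = C1*exp(-3*x)


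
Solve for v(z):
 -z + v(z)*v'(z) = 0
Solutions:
 v(z) = -sqrt(C1 + z^2)
 v(z) = sqrt(C1 + z^2)


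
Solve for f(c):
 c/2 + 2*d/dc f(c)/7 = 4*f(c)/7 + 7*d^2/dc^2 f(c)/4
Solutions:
 f(c) = 7*c/8 + (C1*sin(16*sqrt(3)*c/49) + C2*cos(16*sqrt(3)*c/49))*exp(4*c/49) + 7/16


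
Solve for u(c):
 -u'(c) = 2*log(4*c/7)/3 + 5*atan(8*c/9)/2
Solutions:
 u(c) = C1 - 2*c*log(c)/3 - 5*c*atan(8*c/9)/2 - 4*c*log(2)/3 + 2*c/3 + 2*c*log(7)/3 + 45*log(64*c^2 + 81)/32


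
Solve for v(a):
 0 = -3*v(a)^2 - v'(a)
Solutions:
 v(a) = 1/(C1 + 3*a)


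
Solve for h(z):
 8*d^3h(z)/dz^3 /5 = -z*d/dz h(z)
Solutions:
 h(z) = C1 + Integral(C2*airyai(-5^(1/3)*z/2) + C3*airybi(-5^(1/3)*z/2), z)


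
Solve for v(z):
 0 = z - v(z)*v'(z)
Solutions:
 v(z) = -sqrt(C1 + z^2)
 v(z) = sqrt(C1 + z^2)


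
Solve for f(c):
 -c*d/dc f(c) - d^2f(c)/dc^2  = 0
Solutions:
 f(c) = C1 + C2*erf(sqrt(2)*c/2)


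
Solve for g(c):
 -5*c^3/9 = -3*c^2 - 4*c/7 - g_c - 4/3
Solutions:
 g(c) = C1 + 5*c^4/36 - c^3 - 2*c^2/7 - 4*c/3


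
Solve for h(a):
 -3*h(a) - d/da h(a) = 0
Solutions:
 h(a) = C1*exp(-3*a)


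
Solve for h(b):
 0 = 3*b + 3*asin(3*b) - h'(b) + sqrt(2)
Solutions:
 h(b) = C1 + 3*b^2/2 + 3*b*asin(3*b) + sqrt(2)*b + sqrt(1 - 9*b^2)


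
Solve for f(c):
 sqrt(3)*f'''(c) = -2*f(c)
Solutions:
 f(c) = C3*exp(-2^(1/3)*3^(5/6)*c/3) + (C1*sin(6^(1/3)*c/2) + C2*cos(6^(1/3)*c/2))*exp(2^(1/3)*3^(5/6)*c/6)


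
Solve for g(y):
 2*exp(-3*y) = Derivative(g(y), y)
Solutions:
 g(y) = C1 - 2*exp(-3*y)/3


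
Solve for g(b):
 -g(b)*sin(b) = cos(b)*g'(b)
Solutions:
 g(b) = C1*cos(b)


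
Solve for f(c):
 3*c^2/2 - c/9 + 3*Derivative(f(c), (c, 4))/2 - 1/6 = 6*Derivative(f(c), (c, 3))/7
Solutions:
 f(c) = C1 + C2*c + C3*c^2 + C4*exp(4*c/7) + 7*c^5/240 + 1295*c^4/5184 + 8897*c^3/5184


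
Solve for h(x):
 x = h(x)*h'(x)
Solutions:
 h(x) = -sqrt(C1 + x^2)
 h(x) = sqrt(C1 + x^2)


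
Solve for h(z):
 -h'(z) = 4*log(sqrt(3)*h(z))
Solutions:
 Integral(1/(2*log(_y) + log(3)), (_y, h(z)))/2 = C1 - z


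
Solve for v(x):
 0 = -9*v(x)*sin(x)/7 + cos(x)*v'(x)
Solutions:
 v(x) = C1/cos(x)^(9/7)


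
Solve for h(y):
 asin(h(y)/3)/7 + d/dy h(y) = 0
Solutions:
 Integral(1/asin(_y/3), (_y, h(y))) = C1 - y/7


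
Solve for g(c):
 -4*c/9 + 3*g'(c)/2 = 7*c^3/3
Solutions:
 g(c) = C1 + 7*c^4/18 + 4*c^2/27


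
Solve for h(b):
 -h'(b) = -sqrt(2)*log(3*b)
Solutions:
 h(b) = C1 + sqrt(2)*b*log(b) - sqrt(2)*b + sqrt(2)*b*log(3)


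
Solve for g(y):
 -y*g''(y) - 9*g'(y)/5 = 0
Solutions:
 g(y) = C1 + C2/y^(4/5)


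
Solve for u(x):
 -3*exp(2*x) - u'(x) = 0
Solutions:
 u(x) = C1 - 3*exp(2*x)/2


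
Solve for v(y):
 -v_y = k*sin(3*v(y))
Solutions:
 v(y) = -acos((-C1 - exp(6*k*y))/(C1 - exp(6*k*y)))/3 + 2*pi/3
 v(y) = acos((-C1 - exp(6*k*y))/(C1 - exp(6*k*y)))/3


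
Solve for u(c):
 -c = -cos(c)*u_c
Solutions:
 u(c) = C1 + Integral(c/cos(c), c)


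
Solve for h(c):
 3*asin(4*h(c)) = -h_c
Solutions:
 Integral(1/asin(4*_y), (_y, h(c))) = C1 - 3*c


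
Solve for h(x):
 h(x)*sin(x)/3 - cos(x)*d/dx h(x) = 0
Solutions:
 h(x) = C1/cos(x)^(1/3)


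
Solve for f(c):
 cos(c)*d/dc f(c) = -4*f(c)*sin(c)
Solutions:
 f(c) = C1*cos(c)^4


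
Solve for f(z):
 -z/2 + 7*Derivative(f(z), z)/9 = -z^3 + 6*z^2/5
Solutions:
 f(z) = C1 - 9*z^4/28 + 18*z^3/35 + 9*z^2/28


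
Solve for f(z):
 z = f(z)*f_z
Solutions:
 f(z) = -sqrt(C1 + z^2)
 f(z) = sqrt(C1 + z^2)


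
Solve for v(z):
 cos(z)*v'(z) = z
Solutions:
 v(z) = C1 + Integral(z/cos(z), z)


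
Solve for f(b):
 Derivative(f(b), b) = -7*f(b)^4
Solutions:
 f(b) = (-3^(2/3) - 3*3^(1/6)*I)*(1/(C1 + 7*b))^(1/3)/6
 f(b) = (-3^(2/3) + 3*3^(1/6)*I)*(1/(C1 + 7*b))^(1/3)/6
 f(b) = (1/(C1 + 21*b))^(1/3)


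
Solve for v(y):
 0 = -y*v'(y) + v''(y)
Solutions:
 v(y) = C1 + C2*erfi(sqrt(2)*y/2)


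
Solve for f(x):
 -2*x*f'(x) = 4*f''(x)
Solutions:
 f(x) = C1 + C2*erf(x/2)


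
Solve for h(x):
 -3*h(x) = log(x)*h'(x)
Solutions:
 h(x) = C1*exp(-3*li(x))


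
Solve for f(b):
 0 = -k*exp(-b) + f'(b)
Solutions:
 f(b) = C1 - k*exp(-b)


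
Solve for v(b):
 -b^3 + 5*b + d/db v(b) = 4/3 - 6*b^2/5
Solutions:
 v(b) = C1 + b^4/4 - 2*b^3/5 - 5*b^2/2 + 4*b/3


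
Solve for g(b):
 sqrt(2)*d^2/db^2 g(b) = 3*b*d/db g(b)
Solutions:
 g(b) = C1 + C2*erfi(2^(1/4)*sqrt(3)*b/2)


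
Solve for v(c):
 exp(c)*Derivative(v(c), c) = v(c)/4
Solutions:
 v(c) = C1*exp(-exp(-c)/4)


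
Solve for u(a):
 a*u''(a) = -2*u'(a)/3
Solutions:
 u(a) = C1 + C2*a^(1/3)


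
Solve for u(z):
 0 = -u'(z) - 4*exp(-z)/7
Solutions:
 u(z) = C1 + 4*exp(-z)/7


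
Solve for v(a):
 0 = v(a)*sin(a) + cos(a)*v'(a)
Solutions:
 v(a) = C1*cos(a)


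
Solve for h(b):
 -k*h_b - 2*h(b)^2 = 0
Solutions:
 h(b) = k/(C1*k + 2*b)


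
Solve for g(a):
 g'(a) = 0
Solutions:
 g(a) = C1


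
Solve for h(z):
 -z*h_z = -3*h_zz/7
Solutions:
 h(z) = C1 + C2*erfi(sqrt(42)*z/6)


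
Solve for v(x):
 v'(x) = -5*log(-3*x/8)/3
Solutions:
 v(x) = C1 - 5*x*log(-x)/3 + x*(-5*log(3)/3 + 5/3 + 5*log(2))


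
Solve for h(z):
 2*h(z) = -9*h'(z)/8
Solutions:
 h(z) = C1*exp(-16*z/9)


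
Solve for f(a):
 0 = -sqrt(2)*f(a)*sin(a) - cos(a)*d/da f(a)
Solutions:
 f(a) = C1*cos(a)^(sqrt(2))


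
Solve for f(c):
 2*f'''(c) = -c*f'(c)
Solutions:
 f(c) = C1 + Integral(C2*airyai(-2^(2/3)*c/2) + C3*airybi(-2^(2/3)*c/2), c)


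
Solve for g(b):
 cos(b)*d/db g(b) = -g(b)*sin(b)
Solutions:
 g(b) = C1*cos(b)


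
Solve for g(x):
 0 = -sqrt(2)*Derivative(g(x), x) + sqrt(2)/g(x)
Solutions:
 g(x) = -sqrt(C1 + 2*x)
 g(x) = sqrt(C1 + 2*x)


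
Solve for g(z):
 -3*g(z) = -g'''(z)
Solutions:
 g(z) = C3*exp(3^(1/3)*z) + (C1*sin(3^(5/6)*z/2) + C2*cos(3^(5/6)*z/2))*exp(-3^(1/3)*z/2)


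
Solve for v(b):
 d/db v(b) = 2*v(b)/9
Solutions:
 v(b) = C1*exp(2*b/9)


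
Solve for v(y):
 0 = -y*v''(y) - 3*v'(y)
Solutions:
 v(y) = C1 + C2/y^2


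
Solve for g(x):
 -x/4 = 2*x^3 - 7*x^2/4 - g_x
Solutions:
 g(x) = C1 + x^4/2 - 7*x^3/12 + x^2/8


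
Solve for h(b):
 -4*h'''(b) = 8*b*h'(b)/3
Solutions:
 h(b) = C1 + Integral(C2*airyai(-2^(1/3)*3^(2/3)*b/3) + C3*airybi(-2^(1/3)*3^(2/3)*b/3), b)


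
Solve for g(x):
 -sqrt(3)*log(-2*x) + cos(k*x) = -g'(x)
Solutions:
 g(x) = C1 + sqrt(3)*x*(log(-x) - 1) + sqrt(3)*x*log(2) - Piecewise((sin(k*x)/k, Ne(k, 0)), (x, True))


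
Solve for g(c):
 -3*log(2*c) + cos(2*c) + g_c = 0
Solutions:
 g(c) = C1 + 3*c*log(c) - 3*c + 3*c*log(2) - sin(2*c)/2


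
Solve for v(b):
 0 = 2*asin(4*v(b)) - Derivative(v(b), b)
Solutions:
 Integral(1/asin(4*_y), (_y, v(b))) = C1 + 2*b


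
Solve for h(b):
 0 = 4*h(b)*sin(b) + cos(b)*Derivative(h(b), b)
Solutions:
 h(b) = C1*cos(b)^4


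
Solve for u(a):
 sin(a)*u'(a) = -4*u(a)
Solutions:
 u(a) = C1*(cos(a)^2 + 2*cos(a) + 1)/(cos(a)^2 - 2*cos(a) + 1)


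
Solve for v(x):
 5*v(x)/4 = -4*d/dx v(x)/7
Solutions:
 v(x) = C1*exp(-35*x/16)


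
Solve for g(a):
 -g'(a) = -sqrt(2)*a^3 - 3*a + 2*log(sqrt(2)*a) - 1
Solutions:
 g(a) = C1 + sqrt(2)*a^4/4 + 3*a^2/2 - 2*a*log(a) - a*log(2) + 3*a


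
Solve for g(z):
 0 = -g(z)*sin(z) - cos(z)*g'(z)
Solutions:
 g(z) = C1*cos(z)


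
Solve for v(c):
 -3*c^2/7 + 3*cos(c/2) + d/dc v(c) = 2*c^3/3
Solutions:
 v(c) = C1 + c^4/6 + c^3/7 - 6*sin(c/2)


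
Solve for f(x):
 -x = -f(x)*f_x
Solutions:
 f(x) = -sqrt(C1 + x^2)
 f(x) = sqrt(C1 + x^2)


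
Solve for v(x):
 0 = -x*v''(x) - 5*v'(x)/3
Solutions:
 v(x) = C1 + C2/x^(2/3)


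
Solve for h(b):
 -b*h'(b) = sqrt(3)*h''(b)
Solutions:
 h(b) = C1 + C2*erf(sqrt(2)*3^(3/4)*b/6)


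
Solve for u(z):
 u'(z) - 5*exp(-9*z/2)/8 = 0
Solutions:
 u(z) = C1 - 5*exp(-9*z/2)/36


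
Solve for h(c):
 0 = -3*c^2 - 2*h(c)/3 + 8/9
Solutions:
 h(c) = 4/3 - 9*c^2/2


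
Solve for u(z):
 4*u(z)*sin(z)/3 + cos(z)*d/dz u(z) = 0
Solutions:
 u(z) = C1*cos(z)^(4/3)


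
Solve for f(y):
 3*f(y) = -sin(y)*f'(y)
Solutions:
 f(y) = C1*(cos(y) + 1)^(3/2)/(cos(y) - 1)^(3/2)


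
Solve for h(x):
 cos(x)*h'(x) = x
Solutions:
 h(x) = C1 + Integral(x/cos(x), x)


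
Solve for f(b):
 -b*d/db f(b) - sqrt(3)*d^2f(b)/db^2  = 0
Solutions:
 f(b) = C1 + C2*erf(sqrt(2)*3^(3/4)*b/6)


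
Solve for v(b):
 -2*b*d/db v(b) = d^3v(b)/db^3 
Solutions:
 v(b) = C1 + Integral(C2*airyai(-2^(1/3)*b) + C3*airybi(-2^(1/3)*b), b)


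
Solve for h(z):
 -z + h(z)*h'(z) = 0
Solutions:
 h(z) = -sqrt(C1 + z^2)
 h(z) = sqrt(C1 + z^2)


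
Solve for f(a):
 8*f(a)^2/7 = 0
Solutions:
 f(a) = 0


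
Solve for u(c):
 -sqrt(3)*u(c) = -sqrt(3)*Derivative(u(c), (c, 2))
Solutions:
 u(c) = C1*exp(-c) + C2*exp(c)


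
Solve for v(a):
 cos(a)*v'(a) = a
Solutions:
 v(a) = C1 + Integral(a/cos(a), a)


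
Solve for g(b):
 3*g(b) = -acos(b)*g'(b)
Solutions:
 g(b) = C1*exp(-3*Integral(1/acos(b), b))


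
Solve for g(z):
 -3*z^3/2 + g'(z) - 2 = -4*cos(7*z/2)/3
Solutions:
 g(z) = C1 + 3*z^4/8 + 2*z - 8*sin(7*z/2)/21


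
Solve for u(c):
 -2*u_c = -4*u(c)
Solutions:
 u(c) = C1*exp(2*c)


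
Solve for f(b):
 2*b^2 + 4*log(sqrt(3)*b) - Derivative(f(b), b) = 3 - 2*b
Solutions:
 f(b) = C1 + 2*b^3/3 + b^2 + 4*b*log(b) - 7*b + b*log(9)


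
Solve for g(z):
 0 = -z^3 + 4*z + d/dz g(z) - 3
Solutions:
 g(z) = C1 + z^4/4 - 2*z^2 + 3*z


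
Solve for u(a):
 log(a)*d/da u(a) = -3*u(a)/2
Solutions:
 u(a) = C1*exp(-3*li(a)/2)


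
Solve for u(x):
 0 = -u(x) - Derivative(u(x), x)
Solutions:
 u(x) = C1*exp(-x)


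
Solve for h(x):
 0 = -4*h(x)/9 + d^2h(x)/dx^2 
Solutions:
 h(x) = C1*exp(-2*x/3) + C2*exp(2*x/3)


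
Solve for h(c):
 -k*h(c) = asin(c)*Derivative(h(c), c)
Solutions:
 h(c) = C1*exp(-k*Integral(1/asin(c), c))


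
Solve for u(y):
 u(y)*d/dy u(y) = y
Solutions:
 u(y) = -sqrt(C1 + y^2)
 u(y) = sqrt(C1 + y^2)


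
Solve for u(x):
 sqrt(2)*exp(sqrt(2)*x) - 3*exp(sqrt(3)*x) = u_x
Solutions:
 u(x) = C1 + exp(sqrt(2)*x) - sqrt(3)*exp(sqrt(3)*x)


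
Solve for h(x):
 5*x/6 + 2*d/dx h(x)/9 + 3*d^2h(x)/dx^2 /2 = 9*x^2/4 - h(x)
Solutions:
 h(x) = 9*x^2/4 - 11*x/6 + (C1*sin(sqrt(482)*x/27) + C2*cos(sqrt(482)*x/27))*exp(-2*x/27) - 685/108


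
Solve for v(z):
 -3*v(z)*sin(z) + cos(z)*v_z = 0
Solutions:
 v(z) = C1/cos(z)^3


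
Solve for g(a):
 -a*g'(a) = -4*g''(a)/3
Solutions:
 g(a) = C1 + C2*erfi(sqrt(6)*a/4)


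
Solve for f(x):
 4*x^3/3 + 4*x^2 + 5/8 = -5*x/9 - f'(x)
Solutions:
 f(x) = C1 - x^4/3 - 4*x^3/3 - 5*x^2/18 - 5*x/8


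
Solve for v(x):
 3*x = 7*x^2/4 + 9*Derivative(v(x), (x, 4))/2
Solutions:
 v(x) = C1 + C2*x + C3*x^2 + C4*x^3 - 7*x^6/6480 + x^5/180


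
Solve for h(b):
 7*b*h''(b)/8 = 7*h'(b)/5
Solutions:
 h(b) = C1 + C2*b^(13/5)


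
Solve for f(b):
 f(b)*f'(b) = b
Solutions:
 f(b) = -sqrt(C1 + b^2)
 f(b) = sqrt(C1 + b^2)


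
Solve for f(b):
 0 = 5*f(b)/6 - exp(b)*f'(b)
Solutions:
 f(b) = C1*exp(-5*exp(-b)/6)


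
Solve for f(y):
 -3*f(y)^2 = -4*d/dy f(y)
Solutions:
 f(y) = -4/(C1 + 3*y)


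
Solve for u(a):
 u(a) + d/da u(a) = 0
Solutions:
 u(a) = C1*exp(-a)


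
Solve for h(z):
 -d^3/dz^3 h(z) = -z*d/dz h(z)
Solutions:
 h(z) = C1 + Integral(C2*airyai(z) + C3*airybi(z), z)


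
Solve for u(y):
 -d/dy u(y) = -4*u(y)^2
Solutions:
 u(y) = -1/(C1 + 4*y)


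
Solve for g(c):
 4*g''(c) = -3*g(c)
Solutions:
 g(c) = C1*sin(sqrt(3)*c/2) + C2*cos(sqrt(3)*c/2)


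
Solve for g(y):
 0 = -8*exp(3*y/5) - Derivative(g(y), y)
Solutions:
 g(y) = C1 - 40*exp(3*y/5)/3


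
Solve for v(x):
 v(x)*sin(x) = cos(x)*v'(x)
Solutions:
 v(x) = C1/cos(x)


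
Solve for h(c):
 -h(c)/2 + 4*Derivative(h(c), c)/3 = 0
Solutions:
 h(c) = C1*exp(3*c/8)


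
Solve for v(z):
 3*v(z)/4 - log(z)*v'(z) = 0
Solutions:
 v(z) = C1*exp(3*li(z)/4)


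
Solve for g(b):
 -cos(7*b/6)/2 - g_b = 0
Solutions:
 g(b) = C1 - 3*sin(7*b/6)/7


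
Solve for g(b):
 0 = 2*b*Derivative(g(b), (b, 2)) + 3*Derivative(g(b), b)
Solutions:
 g(b) = C1 + C2/sqrt(b)


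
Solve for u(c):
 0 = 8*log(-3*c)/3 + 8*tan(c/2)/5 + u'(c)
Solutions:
 u(c) = C1 - 8*c*log(-c)/3 - 8*c*log(3)/3 + 8*c/3 + 16*log(cos(c/2))/5


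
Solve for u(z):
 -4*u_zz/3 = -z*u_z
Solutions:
 u(z) = C1 + C2*erfi(sqrt(6)*z/4)


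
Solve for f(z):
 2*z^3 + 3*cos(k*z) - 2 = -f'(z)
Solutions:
 f(z) = C1 - z^4/2 + 2*z - 3*sin(k*z)/k


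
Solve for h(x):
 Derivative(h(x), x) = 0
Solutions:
 h(x) = C1


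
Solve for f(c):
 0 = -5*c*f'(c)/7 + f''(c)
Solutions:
 f(c) = C1 + C2*erfi(sqrt(70)*c/14)


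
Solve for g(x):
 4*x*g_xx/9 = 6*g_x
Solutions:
 g(x) = C1 + C2*x^(29/2)


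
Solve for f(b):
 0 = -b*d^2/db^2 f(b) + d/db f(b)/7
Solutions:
 f(b) = C1 + C2*b^(8/7)


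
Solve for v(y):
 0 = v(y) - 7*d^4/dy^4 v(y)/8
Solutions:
 v(y) = C1*exp(-14^(3/4)*y/7) + C2*exp(14^(3/4)*y/7) + C3*sin(14^(3/4)*y/7) + C4*cos(14^(3/4)*y/7)


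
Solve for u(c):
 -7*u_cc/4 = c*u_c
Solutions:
 u(c) = C1 + C2*erf(sqrt(14)*c/7)


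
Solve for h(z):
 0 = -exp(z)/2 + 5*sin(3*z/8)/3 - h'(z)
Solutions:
 h(z) = C1 - exp(z)/2 - 40*cos(3*z/8)/9


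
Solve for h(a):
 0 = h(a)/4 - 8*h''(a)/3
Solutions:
 h(a) = C1*exp(-sqrt(6)*a/8) + C2*exp(sqrt(6)*a/8)


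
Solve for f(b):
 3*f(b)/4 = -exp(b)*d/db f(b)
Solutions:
 f(b) = C1*exp(3*exp(-b)/4)


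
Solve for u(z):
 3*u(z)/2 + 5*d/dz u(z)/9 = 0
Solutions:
 u(z) = C1*exp(-27*z/10)


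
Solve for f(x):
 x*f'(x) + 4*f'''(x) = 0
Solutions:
 f(x) = C1 + Integral(C2*airyai(-2^(1/3)*x/2) + C3*airybi(-2^(1/3)*x/2), x)


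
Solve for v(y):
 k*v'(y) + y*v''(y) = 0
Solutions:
 v(y) = C1 + y^(1 - re(k))*(C2*sin(log(y)*Abs(im(k))) + C3*cos(log(y)*im(k)))


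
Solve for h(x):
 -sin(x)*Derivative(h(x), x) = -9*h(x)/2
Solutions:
 h(x) = C1*(cos(x) - 1)^(1/4)*(cos(x)^2 - 2*cos(x) + 1)/((cos(x) + 1)^(1/4)*(cos(x)^2 + 2*cos(x) + 1))


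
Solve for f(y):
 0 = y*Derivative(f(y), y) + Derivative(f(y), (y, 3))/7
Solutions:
 f(y) = C1 + Integral(C2*airyai(-7^(1/3)*y) + C3*airybi(-7^(1/3)*y), y)


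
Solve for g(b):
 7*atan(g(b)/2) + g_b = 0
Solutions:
 Integral(1/atan(_y/2), (_y, g(b))) = C1 - 7*b


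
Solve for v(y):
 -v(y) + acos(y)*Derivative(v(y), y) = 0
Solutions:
 v(y) = C1*exp(Integral(1/acos(y), y))


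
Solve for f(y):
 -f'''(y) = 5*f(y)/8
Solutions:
 f(y) = C3*exp(-5^(1/3)*y/2) + (C1*sin(sqrt(3)*5^(1/3)*y/4) + C2*cos(sqrt(3)*5^(1/3)*y/4))*exp(5^(1/3)*y/4)


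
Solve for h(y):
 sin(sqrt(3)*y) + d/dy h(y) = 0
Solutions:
 h(y) = C1 + sqrt(3)*cos(sqrt(3)*y)/3


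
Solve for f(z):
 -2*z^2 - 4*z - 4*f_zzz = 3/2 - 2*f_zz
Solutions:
 f(z) = C1 + C2*z + C3*exp(z/2) + z^4/12 + z^3 + 51*z^2/8


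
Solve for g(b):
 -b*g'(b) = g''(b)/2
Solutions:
 g(b) = C1 + C2*erf(b)


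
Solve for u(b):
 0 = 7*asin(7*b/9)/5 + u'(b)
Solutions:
 u(b) = C1 - 7*b*asin(7*b/9)/5 - sqrt(81 - 49*b^2)/5


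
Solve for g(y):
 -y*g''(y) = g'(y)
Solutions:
 g(y) = C1 + C2*log(y)


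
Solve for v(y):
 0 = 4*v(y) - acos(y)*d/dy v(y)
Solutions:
 v(y) = C1*exp(4*Integral(1/acos(y), y))


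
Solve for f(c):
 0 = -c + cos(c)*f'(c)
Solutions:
 f(c) = C1 + Integral(c/cos(c), c)


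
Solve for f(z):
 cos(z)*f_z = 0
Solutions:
 f(z) = C1


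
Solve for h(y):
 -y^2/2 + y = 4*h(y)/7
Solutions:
 h(y) = 7*y*(2 - y)/8


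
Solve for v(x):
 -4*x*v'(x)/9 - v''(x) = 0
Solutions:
 v(x) = C1 + C2*erf(sqrt(2)*x/3)


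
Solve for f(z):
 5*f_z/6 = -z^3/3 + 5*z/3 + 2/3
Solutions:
 f(z) = C1 - z^4/10 + z^2 + 4*z/5


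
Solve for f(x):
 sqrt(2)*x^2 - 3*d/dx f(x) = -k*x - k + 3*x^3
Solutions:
 f(x) = C1 + k*x^2/6 + k*x/3 - x^4/4 + sqrt(2)*x^3/9


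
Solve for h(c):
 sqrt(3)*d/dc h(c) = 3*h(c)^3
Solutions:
 h(c) = -sqrt(2)*sqrt(-1/(C1 + sqrt(3)*c))/2
 h(c) = sqrt(2)*sqrt(-1/(C1 + sqrt(3)*c))/2


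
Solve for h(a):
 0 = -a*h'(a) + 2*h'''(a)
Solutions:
 h(a) = C1 + Integral(C2*airyai(2^(2/3)*a/2) + C3*airybi(2^(2/3)*a/2), a)


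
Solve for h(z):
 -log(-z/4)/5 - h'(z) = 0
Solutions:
 h(z) = C1 - z*log(-z)/5 + z*(1 + 2*log(2))/5


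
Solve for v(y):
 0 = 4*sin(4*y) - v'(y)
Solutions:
 v(y) = C1 - cos(4*y)


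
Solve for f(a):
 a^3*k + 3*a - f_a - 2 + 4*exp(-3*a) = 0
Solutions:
 f(a) = C1 + a^4*k/4 + 3*a^2/2 - 2*a - 4*exp(-3*a)/3


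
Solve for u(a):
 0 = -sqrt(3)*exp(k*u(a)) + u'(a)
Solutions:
 u(a) = Piecewise((log(-1/(C1*k + sqrt(3)*a*k))/k, Ne(k, 0)), (nan, True))
 u(a) = Piecewise((C1 + sqrt(3)*a, Eq(k, 0)), (nan, True))


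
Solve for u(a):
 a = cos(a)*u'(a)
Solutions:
 u(a) = C1 + Integral(a/cos(a), a)


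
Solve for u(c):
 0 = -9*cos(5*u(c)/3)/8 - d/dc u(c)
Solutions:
 9*c/8 - 3*log(sin(5*u(c)/3) - 1)/10 + 3*log(sin(5*u(c)/3) + 1)/10 = C1


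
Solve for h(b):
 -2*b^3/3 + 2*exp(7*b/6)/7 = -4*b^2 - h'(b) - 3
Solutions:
 h(b) = C1 + b^4/6 - 4*b^3/3 - 3*b - 12*exp(7*b/6)/49


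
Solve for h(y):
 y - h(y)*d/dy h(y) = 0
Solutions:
 h(y) = -sqrt(C1 + y^2)
 h(y) = sqrt(C1 + y^2)


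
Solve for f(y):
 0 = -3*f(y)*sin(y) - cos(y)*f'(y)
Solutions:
 f(y) = C1*cos(y)^3


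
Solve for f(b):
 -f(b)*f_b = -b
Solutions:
 f(b) = -sqrt(C1 + b^2)
 f(b) = sqrt(C1 + b^2)


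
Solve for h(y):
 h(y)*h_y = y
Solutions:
 h(y) = -sqrt(C1 + y^2)
 h(y) = sqrt(C1 + y^2)


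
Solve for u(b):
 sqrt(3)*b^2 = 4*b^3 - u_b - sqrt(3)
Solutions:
 u(b) = C1 + b^4 - sqrt(3)*b^3/3 - sqrt(3)*b


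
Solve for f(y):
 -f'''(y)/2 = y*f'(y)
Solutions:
 f(y) = C1 + Integral(C2*airyai(-2^(1/3)*y) + C3*airybi(-2^(1/3)*y), y)


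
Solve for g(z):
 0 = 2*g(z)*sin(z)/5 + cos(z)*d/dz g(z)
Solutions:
 g(z) = C1*cos(z)^(2/5)


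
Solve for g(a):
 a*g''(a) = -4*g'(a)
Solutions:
 g(a) = C1 + C2/a^3


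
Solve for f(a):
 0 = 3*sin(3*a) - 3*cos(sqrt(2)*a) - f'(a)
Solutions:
 f(a) = C1 - 3*sqrt(2)*sin(sqrt(2)*a)/2 - cos(3*a)


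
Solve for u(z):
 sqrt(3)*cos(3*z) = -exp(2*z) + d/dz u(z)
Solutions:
 u(z) = C1 + exp(2*z)/2 + sqrt(3)*sin(3*z)/3


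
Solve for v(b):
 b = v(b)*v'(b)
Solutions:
 v(b) = -sqrt(C1 + b^2)
 v(b) = sqrt(C1 + b^2)


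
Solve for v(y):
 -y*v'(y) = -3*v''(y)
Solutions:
 v(y) = C1 + C2*erfi(sqrt(6)*y/6)


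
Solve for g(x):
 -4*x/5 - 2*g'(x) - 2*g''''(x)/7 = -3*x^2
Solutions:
 g(x) = C1 + C4*exp(-7^(1/3)*x) + x^3/2 - x^2/5 + (C2*sin(sqrt(3)*7^(1/3)*x/2) + C3*cos(sqrt(3)*7^(1/3)*x/2))*exp(7^(1/3)*x/2)


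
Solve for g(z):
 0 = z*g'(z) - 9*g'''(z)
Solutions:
 g(z) = C1 + Integral(C2*airyai(3^(1/3)*z/3) + C3*airybi(3^(1/3)*z/3), z)


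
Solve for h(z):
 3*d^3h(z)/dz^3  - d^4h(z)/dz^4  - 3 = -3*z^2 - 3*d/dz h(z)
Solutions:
 h(z) = C1 + C2*exp(z*(-2^(2/3)*(sqrt(21) + 5)^(1/3)/4 - 2^(1/3)/(2*(sqrt(21) + 5)^(1/3)) + 1))*sin(2^(1/3)*sqrt(3)*z*(-2^(1/3)*(sqrt(21) + 5)^(1/3) + 2/(sqrt(21) + 5)^(1/3))/4) + C3*exp(z*(-2^(2/3)*(sqrt(21) + 5)^(1/3)/4 - 2^(1/3)/(2*(sqrt(21) + 5)^(1/3)) + 1))*cos(2^(1/3)*sqrt(3)*z*(-2^(1/3)*(sqrt(21) + 5)^(1/3) + 2/(sqrt(21) + 5)^(1/3))/4) + C4*exp(z*(2^(1/3)/(sqrt(21) + 5)^(1/3) + 1 + 2^(2/3)*(sqrt(21) + 5)^(1/3)/2)) - z^3/3 + 3*z


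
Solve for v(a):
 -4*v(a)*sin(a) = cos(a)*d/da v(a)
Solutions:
 v(a) = C1*cos(a)^4


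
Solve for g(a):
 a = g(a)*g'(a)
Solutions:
 g(a) = -sqrt(C1 + a^2)
 g(a) = sqrt(C1 + a^2)


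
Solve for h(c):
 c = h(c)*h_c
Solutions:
 h(c) = -sqrt(C1 + c^2)
 h(c) = sqrt(C1 + c^2)


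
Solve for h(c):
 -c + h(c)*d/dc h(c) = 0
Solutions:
 h(c) = -sqrt(C1 + c^2)
 h(c) = sqrt(C1 + c^2)


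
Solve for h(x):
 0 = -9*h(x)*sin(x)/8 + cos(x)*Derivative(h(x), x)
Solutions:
 h(x) = C1/cos(x)^(9/8)


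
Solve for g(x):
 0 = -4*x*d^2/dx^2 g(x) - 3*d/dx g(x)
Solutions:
 g(x) = C1 + C2*x^(1/4)


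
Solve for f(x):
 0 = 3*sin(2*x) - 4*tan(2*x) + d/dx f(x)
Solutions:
 f(x) = C1 - 2*log(cos(2*x)) + 3*cos(2*x)/2


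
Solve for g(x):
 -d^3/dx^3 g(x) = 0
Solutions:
 g(x) = C1 + C2*x + C3*x^2


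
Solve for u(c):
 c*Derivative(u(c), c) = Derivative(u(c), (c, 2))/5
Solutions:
 u(c) = C1 + C2*erfi(sqrt(10)*c/2)


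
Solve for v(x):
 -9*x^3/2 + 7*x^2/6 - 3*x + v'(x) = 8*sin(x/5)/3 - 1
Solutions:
 v(x) = C1 + 9*x^4/8 - 7*x^3/18 + 3*x^2/2 - x - 40*cos(x/5)/3


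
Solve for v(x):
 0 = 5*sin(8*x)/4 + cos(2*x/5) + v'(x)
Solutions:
 v(x) = C1 - 5*sin(2*x/5)/2 + 5*cos(8*x)/32


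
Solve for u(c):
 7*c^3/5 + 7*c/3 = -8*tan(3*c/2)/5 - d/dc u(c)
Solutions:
 u(c) = C1 - 7*c^4/20 - 7*c^2/6 + 16*log(cos(3*c/2))/15


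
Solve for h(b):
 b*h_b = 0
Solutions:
 h(b) = C1


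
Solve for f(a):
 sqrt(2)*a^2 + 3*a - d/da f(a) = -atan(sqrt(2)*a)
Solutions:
 f(a) = C1 + sqrt(2)*a^3/3 + 3*a^2/2 + a*atan(sqrt(2)*a) - sqrt(2)*log(2*a^2 + 1)/4


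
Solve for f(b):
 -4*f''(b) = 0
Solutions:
 f(b) = C1 + C2*b


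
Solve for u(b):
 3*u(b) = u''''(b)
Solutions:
 u(b) = C1*exp(-3^(1/4)*b) + C2*exp(3^(1/4)*b) + C3*sin(3^(1/4)*b) + C4*cos(3^(1/4)*b)


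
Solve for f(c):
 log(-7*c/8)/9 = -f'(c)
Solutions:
 f(c) = C1 - c*log(-c)/9 + c*(-log(7) + 1 + 3*log(2))/9


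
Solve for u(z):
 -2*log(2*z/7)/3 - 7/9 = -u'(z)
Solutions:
 u(z) = C1 + 2*z*log(z)/3 - 2*z*log(7)/3 + z/9 + 2*z*log(2)/3


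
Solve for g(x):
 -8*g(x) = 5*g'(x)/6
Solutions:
 g(x) = C1*exp(-48*x/5)


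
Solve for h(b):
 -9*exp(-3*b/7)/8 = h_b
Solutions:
 h(b) = C1 + 21*exp(-3*b/7)/8


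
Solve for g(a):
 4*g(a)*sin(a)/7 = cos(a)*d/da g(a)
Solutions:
 g(a) = C1/cos(a)^(4/7)


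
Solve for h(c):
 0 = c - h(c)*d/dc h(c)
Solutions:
 h(c) = -sqrt(C1 + c^2)
 h(c) = sqrt(C1 + c^2)


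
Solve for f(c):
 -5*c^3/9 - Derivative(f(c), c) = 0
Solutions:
 f(c) = C1 - 5*c^4/36


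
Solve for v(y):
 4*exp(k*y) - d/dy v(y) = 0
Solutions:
 v(y) = C1 + 4*exp(k*y)/k


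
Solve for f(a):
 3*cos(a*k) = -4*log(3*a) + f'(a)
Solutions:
 f(a) = C1 + 4*a*log(a) - 4*a + 4*a*log(3) + 3*Piecewise((sin(a*k)/k, Ne(k, 0)), (a, True))


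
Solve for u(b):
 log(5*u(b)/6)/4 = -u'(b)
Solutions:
 4*Integral(1/(log(_y) - log(6) + log(5)), (_y, u(b))) = C1 - b


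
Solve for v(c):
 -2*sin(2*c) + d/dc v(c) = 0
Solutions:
 v(c) = C1 - cos(2*c)


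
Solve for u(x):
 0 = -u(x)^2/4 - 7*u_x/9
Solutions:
 u(x) = 28/(C1 + 9*x)


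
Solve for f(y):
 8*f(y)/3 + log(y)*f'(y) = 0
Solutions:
 f(y) = C1*exp(-8*li(y)/3)


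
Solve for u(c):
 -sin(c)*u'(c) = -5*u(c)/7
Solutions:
 u(c) = C1*(cos(c) - 1)^(5/14)/(cos(c) + 1)^(5/14)


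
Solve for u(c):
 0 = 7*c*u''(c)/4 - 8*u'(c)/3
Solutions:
 u(c) = C1 + C2*c^(53/21)


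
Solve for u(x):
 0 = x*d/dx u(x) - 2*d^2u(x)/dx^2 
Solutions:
 u(x) = C1 + C2*erfi(x/2)


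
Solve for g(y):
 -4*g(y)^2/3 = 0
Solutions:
 g(y) = 0


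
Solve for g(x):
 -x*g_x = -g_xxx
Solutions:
 g(x) = C1 + Integral(C2*airyai(x) + C3*airybi(x), x)


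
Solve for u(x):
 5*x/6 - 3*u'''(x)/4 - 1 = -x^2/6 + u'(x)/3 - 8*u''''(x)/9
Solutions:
 u(x) = C1 + C2*exp(x*(-3^(1/3)*(64*sqrt(1267) + 2291)^(1/3) - 27*3^(2/3)/(64*sqrt(1267) + 2291)^(1/3) + 18)/64)*sin(3^(1/6)*x*(-3^(2/3)*(64*sqrt(1267) + 2291)^(1/3) + 81/(64*sqrt(1267) + 2291)^(1/3))/64) + C3*exp(x*(-3^(1/3)*(64*sqrt(1267) + 2291)^(1/3) - 27*3^(2/3)/(64*sqrt(1267) + 2291)^(1/3) + 18)/64)*cos(3^(1/6)*x*(-3^(2/3)*(64*sqrt(1267) + 2291)^(1/3) + 81/(64*sqrt(1267) + 2291)^(1/3))/64) + C4*exp(x*(27*3^(2/3)/(64*sqrt(1267) + 2291)^(1/3) + 9 + 3^(1/3)*(64*sqrt(1267) + 2291)^(1/3))/32) + x^3/6 + 5*x^2/4 - 21*x/4


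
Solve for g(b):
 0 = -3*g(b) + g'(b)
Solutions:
 g(b) = C1*exp(3*b)


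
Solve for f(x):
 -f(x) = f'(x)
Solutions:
 f(x) = C1*exp(-x)


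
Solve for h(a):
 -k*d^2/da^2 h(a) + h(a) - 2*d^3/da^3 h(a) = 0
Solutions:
 h(a) = C1*exp(-a*(k^2/(k^3 + sqrt(-k^6 + (k^3 - 54)^2) - 54)^(1/3) + k + (k^3 + sqrt(-k^6 + (k^3 - 54)^2) - 54)^(1/3))/6) + C2*exp(a*(-4*k^2/((-1 + sqrt(3)*I)*(k^3 + sqrt(-k^6 + (k^3 - 54)^2) - 54)^(1/3)) - 2*k + (k^3 + sqrt(-k^6 + (k^3 - 54)^2) - 54)^(1/3) - sqrt(3)*I*(k^3 + sqrt(-k^6 + (k^3 - 54)^2) - 54)^(1/3))/12) + C3*exp(a*(4*k^2/((1 + sqrt(3)*I)*(k^3 + sqrt(-k^6 + (k^3 - 54)^2) - 54)^(1/3)) - 2*k + (k^3 + sqrt(-k^6 + (k^3 - 54)^2) - 54)^(1/3) + sqrt(3)*I*(k^3 + sqrt(-k^6 + (k^3 - 54)^2) - 54)^(1/3))/12)


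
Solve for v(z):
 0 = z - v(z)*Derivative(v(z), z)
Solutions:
 v(z) = -sqrt(C1 + z^2)
 v(z) = sqrt(C1 + z^2)


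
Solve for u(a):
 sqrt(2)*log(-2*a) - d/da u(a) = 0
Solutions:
 u(a) = C1 + sqrt(2)*a*log(-a) + sqrt(2)*a*(-1 + log(2))


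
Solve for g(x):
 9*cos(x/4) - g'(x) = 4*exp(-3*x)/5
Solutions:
 g(x) = C1 + 36*sin(x/4) + 4*exp(-3*x)/15
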